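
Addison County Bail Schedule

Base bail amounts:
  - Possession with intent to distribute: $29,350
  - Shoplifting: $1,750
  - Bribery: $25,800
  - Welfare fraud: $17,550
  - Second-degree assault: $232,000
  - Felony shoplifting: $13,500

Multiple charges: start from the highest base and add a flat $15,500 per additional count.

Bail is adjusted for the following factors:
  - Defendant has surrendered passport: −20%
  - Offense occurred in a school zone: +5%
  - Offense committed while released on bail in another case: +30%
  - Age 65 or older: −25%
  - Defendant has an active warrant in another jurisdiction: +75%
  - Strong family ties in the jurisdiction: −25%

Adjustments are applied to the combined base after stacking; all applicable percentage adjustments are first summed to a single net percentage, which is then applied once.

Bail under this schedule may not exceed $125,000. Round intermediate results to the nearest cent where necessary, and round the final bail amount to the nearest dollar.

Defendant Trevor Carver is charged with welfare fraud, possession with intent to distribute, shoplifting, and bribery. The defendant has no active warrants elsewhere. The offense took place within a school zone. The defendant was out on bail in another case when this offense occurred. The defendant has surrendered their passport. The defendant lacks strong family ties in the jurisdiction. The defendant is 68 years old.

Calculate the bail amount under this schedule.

Base amounts from the schedule: welfare fraud $17,550; possession with intent to distribute $29,350; shoplifting $1,750; bribery $25,800.
Stacking rule: highest base plus $15,500 per additional charge. Highest is possession with intent to distribute at $29,350; 3 additional charges → +$46,500. Combined base = $75,850.
Net percentage adjustment: −20% +5% +30% −25% = −10%. $75,850 × 0.9 = $68,265.
$68,265 is within the $125,000 maximum.

$68,265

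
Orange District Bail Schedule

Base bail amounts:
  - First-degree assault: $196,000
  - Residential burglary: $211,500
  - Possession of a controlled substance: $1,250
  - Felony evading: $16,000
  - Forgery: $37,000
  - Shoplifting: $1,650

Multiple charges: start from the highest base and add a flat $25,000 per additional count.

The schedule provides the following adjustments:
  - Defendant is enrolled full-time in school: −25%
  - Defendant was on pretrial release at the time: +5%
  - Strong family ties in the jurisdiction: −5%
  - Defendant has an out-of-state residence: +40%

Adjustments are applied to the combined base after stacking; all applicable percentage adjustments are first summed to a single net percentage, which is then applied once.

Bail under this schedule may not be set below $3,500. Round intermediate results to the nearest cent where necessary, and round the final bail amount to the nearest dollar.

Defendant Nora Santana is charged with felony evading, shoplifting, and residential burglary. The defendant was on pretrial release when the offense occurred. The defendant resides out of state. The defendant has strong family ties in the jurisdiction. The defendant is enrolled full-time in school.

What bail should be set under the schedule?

$300,725

Base amounts from the schedule: felony evading $16,000; shoplifting $1,650; residential burglary $211,500.
Stacking rule: highest base plus $25,000 per additional charge. Highest is residential burglary at $211,500; 2 additional charges → +$50,000. Combined base = $261,500.
Net percentage adjustment: −25% +5% −5% +40% = +15%. $261,500 × 1.15 = $300,725.
$300,725 is at or above the $3,500 minimum.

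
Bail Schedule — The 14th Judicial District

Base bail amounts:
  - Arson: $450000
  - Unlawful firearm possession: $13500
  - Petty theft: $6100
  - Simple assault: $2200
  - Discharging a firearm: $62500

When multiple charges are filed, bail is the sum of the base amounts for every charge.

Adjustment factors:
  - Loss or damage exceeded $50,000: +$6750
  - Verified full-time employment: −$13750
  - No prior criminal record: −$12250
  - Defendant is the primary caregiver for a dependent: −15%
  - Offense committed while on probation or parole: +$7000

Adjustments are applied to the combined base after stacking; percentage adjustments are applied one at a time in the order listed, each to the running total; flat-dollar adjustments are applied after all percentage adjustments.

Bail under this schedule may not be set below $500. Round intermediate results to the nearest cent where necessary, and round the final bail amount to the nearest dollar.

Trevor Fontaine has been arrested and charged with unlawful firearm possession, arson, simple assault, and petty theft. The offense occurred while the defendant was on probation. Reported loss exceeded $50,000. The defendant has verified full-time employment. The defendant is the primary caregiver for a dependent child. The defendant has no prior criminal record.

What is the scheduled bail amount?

Base amounts from the schedule: unlawful firearm possession $13500; arson $450000; simple assault $2200; petty theft $6100.
Stacking rule: sum of all bases. $13500 + $450000 + $2200 + $6100 = $471800.
Defendant is the primary caregiver for a dependent (−15%): $471800 × 0.85 = $401030.
Loss or damage exceeded $50,000 (+$6750 flat): $401030 + $6750 = $407780.
Verified full-time employment (−$13750 flat): $407780 − $13750 = $394030.
No prior criminal record (−$12250 flat): $394030 − $12250 = $381780.
Offense committed while on probation or parole (+$7000 flat): $381780 + $7000 = $388780.
$388780 is at or above the $500 minimum.

$388780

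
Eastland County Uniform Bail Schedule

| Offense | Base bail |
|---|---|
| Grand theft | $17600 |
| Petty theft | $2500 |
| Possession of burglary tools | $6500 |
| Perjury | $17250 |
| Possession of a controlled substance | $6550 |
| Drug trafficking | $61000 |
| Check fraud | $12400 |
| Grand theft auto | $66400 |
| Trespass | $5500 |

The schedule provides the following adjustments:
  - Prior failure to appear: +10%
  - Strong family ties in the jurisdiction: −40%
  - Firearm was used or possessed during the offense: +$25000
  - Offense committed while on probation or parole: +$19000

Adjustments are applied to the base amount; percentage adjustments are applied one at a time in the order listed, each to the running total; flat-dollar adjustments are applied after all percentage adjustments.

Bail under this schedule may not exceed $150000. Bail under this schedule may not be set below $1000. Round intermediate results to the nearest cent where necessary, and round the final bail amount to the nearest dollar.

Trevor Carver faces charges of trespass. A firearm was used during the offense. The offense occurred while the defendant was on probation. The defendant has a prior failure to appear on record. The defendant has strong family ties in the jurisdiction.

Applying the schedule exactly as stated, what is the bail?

$47630

Base amounts from the schedule: trespass $5500.
Single charge. Combined base = $5500.
Prior failure to appear (+10%): $5500 × 1.1 = $6050.
Strong family ties in the jurisdiction (−40%): $6050 × 0.6 = $3630.
Firearm was used or possessed during the offense (+$25000 flat): $3630 + $25000 = $28630.
Offense committed while on probation or parole (+$19000 flat): $28630 + $19000 = $47630.
$47630 is within the $150000 maximum.
$47630 is at or above the $1000 minimum.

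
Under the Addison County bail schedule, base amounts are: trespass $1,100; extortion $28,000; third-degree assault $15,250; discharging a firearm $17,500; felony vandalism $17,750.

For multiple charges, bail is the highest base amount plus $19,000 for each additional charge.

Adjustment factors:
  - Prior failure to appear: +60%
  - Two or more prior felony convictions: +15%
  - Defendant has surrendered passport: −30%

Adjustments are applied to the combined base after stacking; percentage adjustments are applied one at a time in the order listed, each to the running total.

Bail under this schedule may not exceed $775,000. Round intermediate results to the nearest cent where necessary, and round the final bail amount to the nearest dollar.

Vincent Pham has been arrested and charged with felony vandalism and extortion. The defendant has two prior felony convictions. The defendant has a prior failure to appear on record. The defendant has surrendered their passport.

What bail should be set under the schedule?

Base amounts from the schedule: felony vandalism $17,750; extortion $28,000.
Stacking rule: highest base plus $19,000 per additional charge. Highest is extortion at $28,000; 1 additional charge → +$19,000. Combined base = $47,000.
Prior failure to appear (+60%): $47,000 × 1.6 = $75,200.
Two or more prior felony convictions (+15%): $75,200 × 1.15 = $86,480.
Defendant has surrendered passport (−30%): $86,480 × 0.7 = $60,536.
$60,536 is within the $775,000 maximum.

$60,536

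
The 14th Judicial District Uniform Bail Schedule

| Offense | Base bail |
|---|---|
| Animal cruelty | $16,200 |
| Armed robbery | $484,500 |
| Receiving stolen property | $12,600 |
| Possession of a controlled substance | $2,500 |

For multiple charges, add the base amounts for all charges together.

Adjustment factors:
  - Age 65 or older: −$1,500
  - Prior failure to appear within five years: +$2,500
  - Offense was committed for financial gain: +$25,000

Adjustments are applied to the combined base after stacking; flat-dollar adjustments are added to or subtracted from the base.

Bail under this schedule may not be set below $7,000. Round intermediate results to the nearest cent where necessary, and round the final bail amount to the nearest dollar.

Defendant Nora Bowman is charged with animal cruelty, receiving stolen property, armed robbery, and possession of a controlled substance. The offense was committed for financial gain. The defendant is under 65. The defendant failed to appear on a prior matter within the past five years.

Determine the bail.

$543,300

Base amounts from the schedule: animal cruelty $16,200; receiving stolen property $12,600; armed robbery $484,500; possession of a controlled substance $2,500.
Stacking rule: sum of all bases. $16,200 + $12,600 + $484,500 + $2,500 = $515,800.
Prior failure to appear within five years (+$2,500 flat): $515,800 + $2,500 = $518,300.
Offense was committed for financial gain (+$25,000 flat): $518,300 + $25,000 = $543,300.
$543,300 is at or above the $7,000 minimum.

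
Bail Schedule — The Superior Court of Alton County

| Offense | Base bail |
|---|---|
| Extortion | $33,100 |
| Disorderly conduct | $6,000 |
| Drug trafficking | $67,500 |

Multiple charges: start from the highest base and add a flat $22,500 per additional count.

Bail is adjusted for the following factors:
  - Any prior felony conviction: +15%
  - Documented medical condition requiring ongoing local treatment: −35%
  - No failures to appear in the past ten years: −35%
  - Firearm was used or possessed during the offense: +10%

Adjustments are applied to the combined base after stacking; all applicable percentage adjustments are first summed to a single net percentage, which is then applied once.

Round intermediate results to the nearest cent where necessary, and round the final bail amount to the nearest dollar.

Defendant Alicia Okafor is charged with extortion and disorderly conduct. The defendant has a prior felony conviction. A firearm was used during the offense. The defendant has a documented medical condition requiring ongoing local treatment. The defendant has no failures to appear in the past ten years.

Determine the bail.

$30,580

Base amounts from the schedule: extortion $33,100; disorderly conduct $6,000.
Stacking rule: highest base plus $22,500 per additional charge. Highest is extortion at $33,100; 1 additional charge → +$22,500. Combined base = $55,600.
Net percentage adjustment: +15% −35% −35% +10% = −45%. $55,600 × 0.55 = $30,580.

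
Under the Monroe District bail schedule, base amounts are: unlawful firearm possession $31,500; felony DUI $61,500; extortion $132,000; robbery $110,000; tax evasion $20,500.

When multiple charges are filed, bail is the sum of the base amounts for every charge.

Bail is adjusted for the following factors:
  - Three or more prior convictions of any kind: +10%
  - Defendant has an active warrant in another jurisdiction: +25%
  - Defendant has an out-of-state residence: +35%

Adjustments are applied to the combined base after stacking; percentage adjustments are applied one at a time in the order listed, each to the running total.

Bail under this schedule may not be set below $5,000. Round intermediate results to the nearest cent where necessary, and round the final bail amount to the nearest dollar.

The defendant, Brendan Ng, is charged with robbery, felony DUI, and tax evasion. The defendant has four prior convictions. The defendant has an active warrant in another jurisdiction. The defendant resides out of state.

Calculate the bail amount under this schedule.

Base amounts from the schedule: robbery $110,000; felony DUI $61,500; tax evasion $20,500.
Stacking rule: sum of all bases. $110,000 + $61,500 + $20,500 = $192,000.
Three or more prior convictions of any kind (+10%): $192,000 × 1.1 = $211,200.
Defendant has an active warrant in another jurisdiction (+25%): $211,200 × 1.25 = $264,000.
Defendant has an out-of-state residence (+35%): $264,000 × 1.35 = $356,400.
$356,400 is at or above the $5,000 minimum.

$356,400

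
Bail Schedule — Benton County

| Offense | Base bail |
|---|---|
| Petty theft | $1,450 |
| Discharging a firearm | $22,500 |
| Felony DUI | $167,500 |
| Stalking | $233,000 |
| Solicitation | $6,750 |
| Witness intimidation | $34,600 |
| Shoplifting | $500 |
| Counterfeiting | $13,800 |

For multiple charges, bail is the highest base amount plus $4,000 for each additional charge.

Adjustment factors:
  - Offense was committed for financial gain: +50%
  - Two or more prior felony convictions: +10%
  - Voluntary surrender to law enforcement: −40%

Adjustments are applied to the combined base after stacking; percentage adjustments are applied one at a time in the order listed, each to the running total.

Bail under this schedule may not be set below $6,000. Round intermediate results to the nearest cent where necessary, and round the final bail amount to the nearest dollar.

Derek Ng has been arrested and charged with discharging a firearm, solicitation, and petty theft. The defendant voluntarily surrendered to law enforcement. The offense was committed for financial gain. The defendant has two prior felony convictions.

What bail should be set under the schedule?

Base amounts from the schedule: discharging a firearm $22,500; solicitation $6,750; petty theft $1,450.
Stacking rule: highest base plus $4,000 per additional charge. Highest is discharging a firearm at $22,500; 2 additional charges → +$8,000. Combined base = $30,500.
Offense was committed for financial gain (+50%): $30,500 × 1.5 = $45,750.
Two or more prior felony convictions (+10%): $45,750 × 1.1 = $50,325.
Voluntary surrender to law enforcement (−40%): $50,325 × 0.6 = $30,195.
$30,195 is at or above the $6,000 minimum.

$30,195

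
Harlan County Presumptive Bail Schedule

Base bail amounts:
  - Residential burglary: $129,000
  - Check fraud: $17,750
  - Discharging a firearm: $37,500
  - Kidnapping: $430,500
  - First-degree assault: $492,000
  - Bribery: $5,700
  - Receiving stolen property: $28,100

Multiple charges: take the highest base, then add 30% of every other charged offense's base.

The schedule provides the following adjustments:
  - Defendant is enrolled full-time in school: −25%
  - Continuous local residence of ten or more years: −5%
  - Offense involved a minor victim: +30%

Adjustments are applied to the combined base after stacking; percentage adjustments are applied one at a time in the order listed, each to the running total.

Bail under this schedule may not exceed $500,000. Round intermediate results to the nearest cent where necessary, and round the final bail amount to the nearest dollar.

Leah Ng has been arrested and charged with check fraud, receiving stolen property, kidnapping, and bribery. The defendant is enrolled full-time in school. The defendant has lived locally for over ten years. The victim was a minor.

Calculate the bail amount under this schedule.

$413,075

Base amounts from the schedule: check fraud $17,750; receiving stolen property $28,100; kidnapping $430,500; bribery $5,700.
Stacking rule: highest base plus 30% of each additional charge. Highest is kidnapping at $430,500. Additional: $17,750 × 30% = $5,325; $28,100 × 30% = $8,430; $5,700 × 30% = $1,710. Combined base = $430,500 + $15,465 = $445,965.
Defendant is enrolled full-time in school (−25%): $445,965 × 0.75 = $334,473.75.
Continuous local residence of ten or more years (−5%): $334,473.75 × 0.95 = $317,750.06.
Offense involved a minor victim (+30%): $317,750.06 × 1.3 = $413,075.08.
$413,075.08 is within the $500,000 maximum.
Rounded to the nearest dollar: $413,075.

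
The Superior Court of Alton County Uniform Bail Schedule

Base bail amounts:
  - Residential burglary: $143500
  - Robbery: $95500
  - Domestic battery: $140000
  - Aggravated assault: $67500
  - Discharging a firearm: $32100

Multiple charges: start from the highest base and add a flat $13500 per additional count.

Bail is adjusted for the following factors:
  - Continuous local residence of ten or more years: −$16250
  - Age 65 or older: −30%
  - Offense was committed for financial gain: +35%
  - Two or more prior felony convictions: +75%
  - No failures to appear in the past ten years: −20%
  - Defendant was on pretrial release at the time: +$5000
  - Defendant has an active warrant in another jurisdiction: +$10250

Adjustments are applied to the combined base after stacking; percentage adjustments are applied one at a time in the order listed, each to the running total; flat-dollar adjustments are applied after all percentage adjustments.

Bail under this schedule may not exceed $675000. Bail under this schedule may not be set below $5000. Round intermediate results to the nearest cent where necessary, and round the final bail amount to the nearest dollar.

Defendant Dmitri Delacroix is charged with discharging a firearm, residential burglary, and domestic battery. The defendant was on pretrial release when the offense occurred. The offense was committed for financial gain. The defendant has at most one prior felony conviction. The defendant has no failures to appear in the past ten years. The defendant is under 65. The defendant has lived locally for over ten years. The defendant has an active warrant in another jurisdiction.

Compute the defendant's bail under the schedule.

Base amounts from the schedule: discharging a firearm $32100; residential burglary $143500; domestic battery $140000.
Stacking rule: highest base plus $13500 per additional charge. Highest is residential burglary at $143500; 2 additional charges → +$27000. Combined base = $170500.
Offense was committed for financial gain (+35%): $170500 × 1.35 = $230175.
No failures to appear in the past ten years (−20%): $230175 × 0.8 = $184140.
Continuous local residence of ten or more years (−$16250 flat): $184140 − $16250 = $167890.
Defendant was on pretrial release at the time (+$5000 flat): $167890 + $5000 = $172890.
Defendant has an active warrant in another jurisdiction (+$10250 flat): $172890 + $10250 = $183140.
$183140 is within the $675000 maximum.
$183140 is at or above the $5000 minimum.

$183140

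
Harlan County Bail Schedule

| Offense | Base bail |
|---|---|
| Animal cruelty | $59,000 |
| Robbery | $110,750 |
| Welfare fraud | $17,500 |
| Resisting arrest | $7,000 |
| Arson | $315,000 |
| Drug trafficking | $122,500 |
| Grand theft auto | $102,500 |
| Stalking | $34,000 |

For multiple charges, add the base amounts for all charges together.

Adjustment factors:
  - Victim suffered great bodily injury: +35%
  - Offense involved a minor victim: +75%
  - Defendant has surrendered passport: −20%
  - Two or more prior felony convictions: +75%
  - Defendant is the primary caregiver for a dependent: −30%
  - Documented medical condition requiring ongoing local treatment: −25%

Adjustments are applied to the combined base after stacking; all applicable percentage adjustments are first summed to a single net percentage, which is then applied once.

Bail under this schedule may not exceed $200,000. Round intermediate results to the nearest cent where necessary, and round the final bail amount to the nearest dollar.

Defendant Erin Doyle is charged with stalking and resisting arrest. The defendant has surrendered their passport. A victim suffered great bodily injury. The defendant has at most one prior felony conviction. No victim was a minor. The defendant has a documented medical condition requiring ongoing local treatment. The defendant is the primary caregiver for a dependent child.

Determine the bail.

Base amounts from the schedule: stalking $34,000; resisting arrest $7,000.
Stacking rule: sum of all bases. $34,000 + $7,000 = $41,000.
Net percentage adjustment: +35% −20% −30% −25% = −40%. $41,000 × 0.6 = $24,600.
$24,600 is within the $200,000 maximum.

$24,600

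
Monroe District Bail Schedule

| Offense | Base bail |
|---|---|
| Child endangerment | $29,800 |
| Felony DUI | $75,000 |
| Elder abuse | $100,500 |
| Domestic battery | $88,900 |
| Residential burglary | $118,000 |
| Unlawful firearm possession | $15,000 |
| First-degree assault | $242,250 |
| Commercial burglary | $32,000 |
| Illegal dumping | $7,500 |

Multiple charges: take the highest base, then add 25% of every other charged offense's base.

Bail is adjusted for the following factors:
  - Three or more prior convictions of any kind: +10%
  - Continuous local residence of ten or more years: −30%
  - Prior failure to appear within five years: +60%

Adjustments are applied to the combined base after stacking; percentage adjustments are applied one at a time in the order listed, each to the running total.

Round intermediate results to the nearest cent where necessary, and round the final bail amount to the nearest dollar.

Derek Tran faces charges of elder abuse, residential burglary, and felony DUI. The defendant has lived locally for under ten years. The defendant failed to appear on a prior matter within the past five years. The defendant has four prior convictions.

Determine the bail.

Base amounts from the schedule: elder abuse $100,500; residential burglary $118,000; felony DUI $75,000.
Stacking rule: highest base plus 25% of each additional charge. Highest is residential burglary at $118,000. Additional: $100,500 × 25% = $25,125; $75,000 × 25% = $18,750. Combined base = $118,000 + $43,875 = $161,875.
Three or more prior convictions of any kind (+10%): $161,875 × 1.1 = $178,062.50.
Prior failure to appear within five years (+60%): $178,062.50 × 1.6 = $284,900.

$284,900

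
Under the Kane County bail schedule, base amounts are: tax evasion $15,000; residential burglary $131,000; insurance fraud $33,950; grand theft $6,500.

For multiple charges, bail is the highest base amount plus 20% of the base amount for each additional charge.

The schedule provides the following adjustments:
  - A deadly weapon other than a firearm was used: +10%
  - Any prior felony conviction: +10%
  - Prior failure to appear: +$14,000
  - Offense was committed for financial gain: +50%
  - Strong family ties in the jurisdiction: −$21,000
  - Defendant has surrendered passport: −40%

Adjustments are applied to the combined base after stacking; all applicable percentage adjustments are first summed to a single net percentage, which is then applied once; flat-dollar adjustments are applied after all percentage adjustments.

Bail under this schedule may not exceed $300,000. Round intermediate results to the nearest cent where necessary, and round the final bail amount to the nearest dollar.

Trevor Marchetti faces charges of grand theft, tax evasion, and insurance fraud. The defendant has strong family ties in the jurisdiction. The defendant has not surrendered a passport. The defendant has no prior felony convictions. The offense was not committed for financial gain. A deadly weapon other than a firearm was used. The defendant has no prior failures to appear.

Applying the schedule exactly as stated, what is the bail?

Base amounts from the schedule: grand theft $6,500; tax evasion $15,000; insurance fraud $33,950.
Stacking rule: highest base plus 20% of each additional charge. Highest is insurance fraud at $33,950. Additional: $6,500 × 20% = $1,300; $15,000 × 20% = $3,000. Combined base = $33,950 + $4,300 = $38,250.
A deadly weapon other than a firearm was used (+10%): $38,250 × 1.1 = $42,075.
Strong family ties in the jurisdiction (−$21,000 flat): $42,075 − $21,000 = $21,075.
$21,075 is within the $300,000 maximum.

$21,075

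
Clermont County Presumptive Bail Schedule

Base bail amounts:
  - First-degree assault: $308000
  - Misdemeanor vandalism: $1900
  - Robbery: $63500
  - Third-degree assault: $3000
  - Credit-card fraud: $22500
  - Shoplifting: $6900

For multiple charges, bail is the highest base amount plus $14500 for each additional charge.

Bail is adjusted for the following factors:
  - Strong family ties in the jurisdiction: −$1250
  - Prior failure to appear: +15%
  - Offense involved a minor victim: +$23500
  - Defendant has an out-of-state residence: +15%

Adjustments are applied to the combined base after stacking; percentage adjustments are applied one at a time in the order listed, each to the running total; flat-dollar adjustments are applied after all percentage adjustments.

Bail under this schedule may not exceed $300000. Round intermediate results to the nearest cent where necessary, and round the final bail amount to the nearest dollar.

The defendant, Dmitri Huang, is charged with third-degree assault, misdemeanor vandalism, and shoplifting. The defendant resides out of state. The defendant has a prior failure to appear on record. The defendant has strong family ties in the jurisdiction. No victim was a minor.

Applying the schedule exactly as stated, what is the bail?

$46228

Base amounts from the schedule: third-degree assault $3000; misdemeanor vandalism $1900; shoplifting $6900.
Stacking rule: highest base plus $14500 per additional charge. Highest is shoplifting at $6900; 2 additional charges → +$29000. Combined base = $35900.
Prior failure to appear (+15%): $35900 × 1.15 = $41285.
Defendant has an out-of-state residence (+15%): $41285 × 1.15 = $47477.75.
Strong family ties in the jurisdiction (−$1250 flat): $47477.75 − $1250 = $46227.75.
$46227.75 is within the $300000 maximum.
Rounded to the nearest dollar: $46228.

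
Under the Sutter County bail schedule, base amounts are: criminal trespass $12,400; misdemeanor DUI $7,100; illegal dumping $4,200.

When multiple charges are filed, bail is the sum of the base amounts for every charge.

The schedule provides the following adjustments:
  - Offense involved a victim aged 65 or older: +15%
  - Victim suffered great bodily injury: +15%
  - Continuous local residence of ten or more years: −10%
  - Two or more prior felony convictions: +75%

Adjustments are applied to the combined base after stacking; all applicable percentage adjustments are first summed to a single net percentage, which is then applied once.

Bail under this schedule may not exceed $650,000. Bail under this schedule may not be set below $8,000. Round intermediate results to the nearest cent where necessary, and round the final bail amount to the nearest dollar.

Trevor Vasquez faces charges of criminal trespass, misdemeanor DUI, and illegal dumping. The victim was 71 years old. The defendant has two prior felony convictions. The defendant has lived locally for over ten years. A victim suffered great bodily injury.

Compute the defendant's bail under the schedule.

Base amounts from the schedule: criminal trespass $12,400; misdemeanor DUI $7,100; illegal dumping $4,200.
Stacking rule: sum of all bases. $12,400 + $7,100 + $4,200 = $23,700.
Net percentage adjustment: +15% +15% −10% +75% = +95%. $23,700 × 1.95 = $46,215.
$46,215 is within the $650,000 maximum.
$46,215 is at or above the $8,000 minimum.

$46,215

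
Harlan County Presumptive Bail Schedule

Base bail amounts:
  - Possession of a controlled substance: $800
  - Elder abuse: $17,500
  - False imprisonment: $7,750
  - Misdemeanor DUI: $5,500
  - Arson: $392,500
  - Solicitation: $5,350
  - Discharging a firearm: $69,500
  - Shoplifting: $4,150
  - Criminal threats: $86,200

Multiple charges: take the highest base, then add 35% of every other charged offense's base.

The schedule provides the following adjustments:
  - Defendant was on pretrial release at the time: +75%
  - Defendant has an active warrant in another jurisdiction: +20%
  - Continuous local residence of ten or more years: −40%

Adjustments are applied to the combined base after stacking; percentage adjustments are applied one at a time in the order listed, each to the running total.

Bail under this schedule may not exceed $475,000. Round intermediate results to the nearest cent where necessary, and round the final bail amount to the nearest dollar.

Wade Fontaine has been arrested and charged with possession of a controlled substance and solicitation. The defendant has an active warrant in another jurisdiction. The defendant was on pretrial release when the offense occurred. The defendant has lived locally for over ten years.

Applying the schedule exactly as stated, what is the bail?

$7,094

Base amounts from the schedule: possession of a controlled substance $800; solicitation $5,350.
Stacking rule: highest base plus 35% of each additional charge. Highest is solicitation at $5,350. Additional: $800 × 35% = $280. Combined base = $5,350 + $280 = $5,630.
Defendant was on pretrial release at the time (+75%): $5,630 × 1.75 = $9,852.50.
Defendant has an active warrant in another jurisdiction (+20%): $9,852.50 × 1.2 = $11,823.
Continuous local residence of ten or more years (−40%): $11,823 × 0.6 = $7,093.80.
$7,093.80 is within the $475,000 maximum.
Rounded to the nearest dollar: $7,094.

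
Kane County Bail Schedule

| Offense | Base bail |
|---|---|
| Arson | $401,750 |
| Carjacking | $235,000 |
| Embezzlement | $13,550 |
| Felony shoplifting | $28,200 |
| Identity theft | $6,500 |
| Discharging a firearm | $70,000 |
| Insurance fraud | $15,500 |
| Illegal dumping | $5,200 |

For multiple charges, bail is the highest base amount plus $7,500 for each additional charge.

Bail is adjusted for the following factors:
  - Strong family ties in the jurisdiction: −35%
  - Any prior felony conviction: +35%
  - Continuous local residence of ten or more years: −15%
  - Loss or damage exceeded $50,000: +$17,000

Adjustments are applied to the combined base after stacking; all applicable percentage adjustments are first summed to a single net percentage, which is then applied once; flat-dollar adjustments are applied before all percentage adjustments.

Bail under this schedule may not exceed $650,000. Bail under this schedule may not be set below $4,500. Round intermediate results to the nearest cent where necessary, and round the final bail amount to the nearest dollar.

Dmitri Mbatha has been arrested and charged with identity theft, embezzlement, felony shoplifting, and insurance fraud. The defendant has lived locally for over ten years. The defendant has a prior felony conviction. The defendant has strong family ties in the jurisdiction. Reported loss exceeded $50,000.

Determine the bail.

$57,545

Base amounts from the schedule: identity theft $6,500; embezzlement $13,550; felony shoplifting $28,200; insurance fraud $15,500.
Stacking rule: highest base plus $7,500 per additional charge. Highest is felony shoplifting at $28,200; 3 additional charges → +$22,500. Combined base = $50,700.
Loss or damage exceeded $50,000 (+$17,000 flat): $50,700 + $17,000 = $67,700.
Net percentage adjustment: −35% +35% −15% = −15%. $67,700 × 0.85 = $57,545.
$57,545 is within the $650,000 maximum.
$57,545 is at or above the $4,500 minimum.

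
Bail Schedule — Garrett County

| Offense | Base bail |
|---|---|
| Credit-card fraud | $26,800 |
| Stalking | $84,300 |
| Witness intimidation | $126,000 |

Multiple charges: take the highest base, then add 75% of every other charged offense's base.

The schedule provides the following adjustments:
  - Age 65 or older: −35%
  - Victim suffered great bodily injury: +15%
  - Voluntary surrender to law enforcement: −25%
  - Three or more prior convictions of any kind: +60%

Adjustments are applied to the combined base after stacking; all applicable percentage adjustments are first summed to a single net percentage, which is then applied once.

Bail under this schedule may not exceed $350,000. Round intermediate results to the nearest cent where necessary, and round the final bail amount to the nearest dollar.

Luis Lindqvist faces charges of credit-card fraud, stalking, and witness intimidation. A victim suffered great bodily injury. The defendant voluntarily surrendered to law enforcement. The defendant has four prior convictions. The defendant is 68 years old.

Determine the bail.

$240,724

Base amounts from the schedule: credit-card fraud $26,800; stalking $84,300; witness intimidation $126,000.
Stacking rule: highest base plus 75% of each additional charge. Highest is witness intimidation at $126,000. Additional: $26,800 × 75% = $20,100; $84,300 × 75% = $63,225. Combined base = $126,000 + $83,325 = $209,325.
Net percentage adjustment: −35% +15% −25% +60% = +15%. $209,325 × 1.15 = $240,723.75.
$240,723.75 is within the $350,000 maximum.
Rounded to the nearest dollar: $240,724.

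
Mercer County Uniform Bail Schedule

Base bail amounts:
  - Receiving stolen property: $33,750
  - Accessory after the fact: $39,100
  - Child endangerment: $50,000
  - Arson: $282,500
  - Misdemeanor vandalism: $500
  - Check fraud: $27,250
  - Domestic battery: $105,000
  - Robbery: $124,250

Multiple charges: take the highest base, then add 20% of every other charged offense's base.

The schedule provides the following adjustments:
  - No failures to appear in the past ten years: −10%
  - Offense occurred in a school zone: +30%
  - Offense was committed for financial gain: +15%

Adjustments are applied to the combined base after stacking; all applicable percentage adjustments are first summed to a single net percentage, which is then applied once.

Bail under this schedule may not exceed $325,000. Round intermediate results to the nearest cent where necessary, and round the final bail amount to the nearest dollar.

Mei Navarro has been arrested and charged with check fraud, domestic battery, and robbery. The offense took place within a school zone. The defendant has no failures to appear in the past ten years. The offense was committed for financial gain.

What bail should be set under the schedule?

Base amounts from the schedule: check fraud $27,250; domestic battery $105,000; robbery $124,250.
Stacking rule: highest base plus 20% of each additional charge. Highest is robbery at $124,250. Additional: $27,250 × 20% = $5,450; $105,000 × 20% = $21,000. Combined base = $124,250 + $26,450 = $150,700.
Net percentage adjustment: −10% +30% +15% = +35%. $150,700 × 1.35 = $203,445.
$203,445 is within the $325,000 maximum.

$203,445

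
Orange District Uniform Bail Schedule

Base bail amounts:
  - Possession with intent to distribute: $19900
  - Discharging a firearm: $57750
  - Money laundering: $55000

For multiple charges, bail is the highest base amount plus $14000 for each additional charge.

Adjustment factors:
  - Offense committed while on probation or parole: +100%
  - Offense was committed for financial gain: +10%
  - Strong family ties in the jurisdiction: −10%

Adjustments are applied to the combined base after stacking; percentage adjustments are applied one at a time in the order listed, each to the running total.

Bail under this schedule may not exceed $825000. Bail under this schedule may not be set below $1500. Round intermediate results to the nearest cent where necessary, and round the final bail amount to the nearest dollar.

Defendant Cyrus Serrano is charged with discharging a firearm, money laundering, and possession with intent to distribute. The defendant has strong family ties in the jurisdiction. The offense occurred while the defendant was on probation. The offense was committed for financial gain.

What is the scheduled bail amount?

Base amounts from the schedule: discharging a firearm $57750; money laundering $55000; possession with intent to distribute $19900.
Stacking rule: highest base plus $14000 per additional charge. Highest is discharging a firearm at $57750; 2 additional charges → +$28000. Combined base = $85750.
Offense committed while on probation or parole (+100%): $85750 × 2 = $171500.
Offense was committed for financial gain (+10%): $171500 × 1.1 = $188650.
Strong family ties in the jurisdiction (−10%): $188650 × 0.9 = $169785.
$169785 is within the $825000 maximum.
$169785 is at or above the $1500 minimum.

$169785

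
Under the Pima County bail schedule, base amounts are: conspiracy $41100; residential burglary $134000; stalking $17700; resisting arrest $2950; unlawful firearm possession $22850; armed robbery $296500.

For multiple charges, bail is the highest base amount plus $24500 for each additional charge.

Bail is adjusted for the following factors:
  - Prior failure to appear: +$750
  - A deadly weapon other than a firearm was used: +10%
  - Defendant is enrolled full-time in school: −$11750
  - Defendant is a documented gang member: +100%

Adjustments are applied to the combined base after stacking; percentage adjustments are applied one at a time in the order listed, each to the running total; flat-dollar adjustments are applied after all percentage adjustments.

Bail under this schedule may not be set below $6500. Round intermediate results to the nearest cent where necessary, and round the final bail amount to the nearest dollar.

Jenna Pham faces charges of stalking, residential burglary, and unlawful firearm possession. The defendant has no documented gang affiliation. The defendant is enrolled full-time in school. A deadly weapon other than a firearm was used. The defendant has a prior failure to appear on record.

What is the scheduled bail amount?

$190300

Base amounts from the schedule: stalking $17700; residential burglary $134000; unlawful firearm possession $22850.
Stacking rule: highest base plus $24500 per additional charge. Highest is residential burglary at $134000; 2 additional charges → +$49000. Combined base = $183000.
A deadly weapon other than a firearm was used (+10%): $183000 × 1.1 = $201300.
Prior failure to appear (+$750 flat): $201300 + $750 = $202050.
Defendant is enrolled full-time in school (−$11750 flat): $202050 − $11750 = $190300.
$190300 is at or above the $6500 minimum.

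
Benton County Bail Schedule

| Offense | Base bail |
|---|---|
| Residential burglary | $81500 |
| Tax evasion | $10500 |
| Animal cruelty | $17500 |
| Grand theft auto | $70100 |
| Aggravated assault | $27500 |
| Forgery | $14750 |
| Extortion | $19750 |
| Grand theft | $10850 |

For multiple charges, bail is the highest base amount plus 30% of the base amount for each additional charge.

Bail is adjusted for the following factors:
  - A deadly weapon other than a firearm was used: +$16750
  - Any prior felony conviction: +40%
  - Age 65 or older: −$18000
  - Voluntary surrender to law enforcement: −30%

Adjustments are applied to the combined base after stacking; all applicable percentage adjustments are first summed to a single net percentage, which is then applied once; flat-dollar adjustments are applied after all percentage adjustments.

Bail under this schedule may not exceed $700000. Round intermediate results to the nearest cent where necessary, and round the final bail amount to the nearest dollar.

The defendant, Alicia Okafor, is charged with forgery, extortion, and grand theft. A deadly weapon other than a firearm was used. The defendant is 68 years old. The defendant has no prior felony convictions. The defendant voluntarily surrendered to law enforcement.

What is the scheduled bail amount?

$17951

Base amounts from the schedule: forgery $14750; extortion $19750; grand theft $10850.
Stacking rule: highest base plus 30% of each additional charge. Highest is extortion at $19750. Additional: $14750 × 30% = $4425; $10850 × 30% = $3255. Combined base = $19750 + $7680 = $27430.
Voluntary surrender to law enforcement (−30%): $27430 × 0.7 = $19201.
A deadly weapon other than a firearm was used (+$16750 flat): $19201 + $16750 = $35951.
Age 65 or older (−$18000 flat): $35951 − $18000 = $17951.
$17951 is within the $700000 maximum.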